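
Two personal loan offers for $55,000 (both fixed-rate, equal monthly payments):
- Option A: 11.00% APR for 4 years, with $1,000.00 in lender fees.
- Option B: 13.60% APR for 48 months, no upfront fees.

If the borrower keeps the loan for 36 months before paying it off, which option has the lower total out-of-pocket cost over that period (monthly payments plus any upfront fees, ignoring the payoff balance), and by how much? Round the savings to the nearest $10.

Option A: monthly rate = 11%/12 = 0.0091667; payment = 55,000 × 0.0091667 / (1 − (1+0.0091667)^−48) = $1,421.50.
Option B: at 13.60% the monthly rate is 0.0113333, so the payment is 55,000 × 0.0113333 / (1 − 1.0113333^−48) = $1,491.94.
Over 36 months: Option A costs 36 × $1,421.50 + $1,000.00 = $52,174.00; Option B costs 36 × $1,491.94 = $53,709.84.
Option A is cheaper by $53,709.84 − $52,174.00 = $1,535.84.

Option A by $1,540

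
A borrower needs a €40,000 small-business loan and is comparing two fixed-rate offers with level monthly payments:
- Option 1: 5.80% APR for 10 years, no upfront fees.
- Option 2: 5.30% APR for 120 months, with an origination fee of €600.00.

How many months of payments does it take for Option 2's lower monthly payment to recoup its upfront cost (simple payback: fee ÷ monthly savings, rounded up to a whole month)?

61 months

Option 1: at 5.80% the monthly rate is 0.0048333, so the payment is 40,000 × 0.0048333 / (1 − 1.0048333^−120) = €440.08.
Option 2: monthly rate = 5.3%/12 = 0.0044167; payment = 40,000 × 0.0044167 / (1 − (1+0.0044167)^−120) = €430.15.
Monthly savings = €440.08 − €430.15 = €9.93.
Break-even = €600.00 / €9.93 = 60.42 → 61 months.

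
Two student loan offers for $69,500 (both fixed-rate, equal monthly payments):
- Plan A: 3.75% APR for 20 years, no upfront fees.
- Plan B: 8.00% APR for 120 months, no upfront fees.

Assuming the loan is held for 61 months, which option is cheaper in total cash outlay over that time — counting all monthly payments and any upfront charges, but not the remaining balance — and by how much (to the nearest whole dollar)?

Plan A by $26,301

Plan A: at 3.75% the monthly rate is 0.0031250, so the payment is 69,500 × 0.0031250 / (1 − 1.0031250^−240) = $412.06.
Plan B: monthly rate = 8%/12 = 0.0066667; payment = 69,500 × 0.0066667 / (1 − (1+0.0066667)^−120) = $843.23.
Over 61 months: Plan A costs 61 × $412.06 = $25,135.66; Plan B costs 61 × $843.23 = $51,437.03.
Plan A is cheaper by $51,437.03 − $25,135.66 = $26,301.37.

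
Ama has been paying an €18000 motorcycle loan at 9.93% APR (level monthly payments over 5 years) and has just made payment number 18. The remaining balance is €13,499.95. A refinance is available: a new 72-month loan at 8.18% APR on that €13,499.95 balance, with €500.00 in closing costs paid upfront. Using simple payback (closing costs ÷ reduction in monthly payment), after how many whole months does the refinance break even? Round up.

4 months

Current payment = 18,000 × 9.93%/12 / (1 − (1+0.0082750)^−60) = €381.83.
Refinanced payment = 13,499.95 × 0.0068167 / (1 − (1+0.0068167)^−72) = €237.89.
Monthly savings = €381.83 − €237.89 = €143.94.
Break-even = €500.00 / €143.94 = 3.47 → 4 months.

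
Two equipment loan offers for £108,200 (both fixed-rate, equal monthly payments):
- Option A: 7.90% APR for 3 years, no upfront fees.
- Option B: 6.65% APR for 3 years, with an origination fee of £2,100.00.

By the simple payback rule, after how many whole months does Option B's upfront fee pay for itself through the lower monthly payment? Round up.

34 months

Option A: monthly rate = 7.9%/12 = 0.0065833; payment = 108,200 × 0.0065833 / (1 − (1+0.0065833)^−36) = £3,385.61.
Option B: at 6.65% the monthly rate is 0.0055417, so the payment is 108,200 × 0.0055417 / (1 − 1.0055417^−36) = £3,323.61.
Monthly savings = £3,385.61 − £3,323.61 = £62.00.
Break-even = £2,100.00 / £62.00 = 33.87 → 34 months.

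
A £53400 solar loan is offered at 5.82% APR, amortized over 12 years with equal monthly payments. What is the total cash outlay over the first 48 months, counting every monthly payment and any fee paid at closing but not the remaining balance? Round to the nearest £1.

At 5.82% the monthly rate is 0.0048500, so the payment is 53,400 × 0.0048500 / (1 − 1.0048500^−144) = £516.14.
Total outlay = 48 × £516.14 = £24,774.72.

£24,775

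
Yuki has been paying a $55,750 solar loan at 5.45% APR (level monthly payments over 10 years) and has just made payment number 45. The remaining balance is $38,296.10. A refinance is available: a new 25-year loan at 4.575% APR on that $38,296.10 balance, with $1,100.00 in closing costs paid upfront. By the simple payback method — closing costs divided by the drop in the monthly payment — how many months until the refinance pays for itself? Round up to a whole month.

3 months

Current payment = 55,750 × 5.45%/12 / (1 − (1+0.0045417)^−120) = $603.65.
Refinanced payment = 38,296.10 × 0.0038125 / (1 − (1+0.0038125)^−300) = $214.50.
Monthly savings = $603.65 − $214.50 = $389.15.
Break-even = $1,100.00 / $389.15 = 2.83 → 3 months.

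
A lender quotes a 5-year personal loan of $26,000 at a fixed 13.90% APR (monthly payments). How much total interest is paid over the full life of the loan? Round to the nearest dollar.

$10,218

Monthly rate = 13.9%/12 = 0.0115833; payment = 26,000 × 0.0115833 / (1 − (1+0.0115833)^−60) = $603.63.
Total paid = 60 × $603.63 = $36,217.80; interest = $36,217.80 − $26,000 = $10,217.80.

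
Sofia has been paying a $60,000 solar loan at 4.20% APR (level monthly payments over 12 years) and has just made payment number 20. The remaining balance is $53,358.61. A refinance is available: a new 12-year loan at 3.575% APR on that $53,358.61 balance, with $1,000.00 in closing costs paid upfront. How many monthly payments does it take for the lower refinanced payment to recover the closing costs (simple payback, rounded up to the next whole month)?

14 months

Current payment = 60,000 × 4.2%/12 / (1 − (1+0.0035000)^−144) = $531.16.
Refinanced payment = 53,358.61 × 0.0029792 / (1 − (1+0.0029792)^−144) = $456.24.
Monthly savings = $531.16 − $456.24 = $74.92.
Break-even = $1,000.00 / $74.92 = 13.35 → 14 months.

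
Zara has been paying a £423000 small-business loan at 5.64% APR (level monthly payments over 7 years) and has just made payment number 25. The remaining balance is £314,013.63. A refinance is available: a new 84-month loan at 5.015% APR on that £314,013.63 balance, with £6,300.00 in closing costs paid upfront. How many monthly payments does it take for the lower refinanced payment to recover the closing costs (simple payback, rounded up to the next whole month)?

Current payment = 423,000 × 5.64%/12 / (1 − (1+0.0047000)^−84) = £6,106.68.
Refinanced payment = 314,013.63 × 0.0041792 / (1 − (1+0.0041792)^−84) = £4,440.45.
Monthly savings = £6,106.68 − £4,440.45 = £1,666.23.
Break-even = £6,300.00 / £1,666.23 = 3.78 → 4 months.

4 months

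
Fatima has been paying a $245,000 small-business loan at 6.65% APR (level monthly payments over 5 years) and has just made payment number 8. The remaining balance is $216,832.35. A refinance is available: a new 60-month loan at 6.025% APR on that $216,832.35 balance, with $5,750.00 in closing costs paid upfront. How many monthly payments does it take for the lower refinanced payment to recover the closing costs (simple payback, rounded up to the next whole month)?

10 months

Current payment = 245,000 × 6.65%/12 / (1 − (1+0.0055417)^−60) = $4,810.94.
Refinanced payment = 216,832.35 × 0.0050208 / (1 − (1+0.0050208)^−60) = $4,194.50.
Monthly savings = $4,810.94 − $4,194.50 = $616.44.
Break-even = $5,750.00 / $616.44 = 9.33 → 10 months.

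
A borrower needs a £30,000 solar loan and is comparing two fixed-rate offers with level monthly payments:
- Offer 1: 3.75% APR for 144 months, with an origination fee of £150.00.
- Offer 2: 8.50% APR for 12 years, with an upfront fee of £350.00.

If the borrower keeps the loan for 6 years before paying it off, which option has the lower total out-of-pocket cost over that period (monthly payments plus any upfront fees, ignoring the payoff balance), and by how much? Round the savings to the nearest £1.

Offer 1 by £5,527

Offer 1: monthly rate = 3.75%/12 = 0.0031250; payment = 30,000 × 0.0031250 / (1 − (1+0.0031250)^−144) = £259.03.
Offer 2: monthly rate = 8.5%/12 = 0.0070833; payment = 30,000 × 0.0070833 / (1 − (1+0.0070833)^−144) = £333.02.
Over 72 months: Offer 1 costs 72 × £259.03 + £150.00 = £18,800.16; Offer 2 costs 72 × £333.02 + £350.00 = £24,327.44.
Offer 1 is cheaper by £24,327.44 − £18,800.16 = £5,527.28.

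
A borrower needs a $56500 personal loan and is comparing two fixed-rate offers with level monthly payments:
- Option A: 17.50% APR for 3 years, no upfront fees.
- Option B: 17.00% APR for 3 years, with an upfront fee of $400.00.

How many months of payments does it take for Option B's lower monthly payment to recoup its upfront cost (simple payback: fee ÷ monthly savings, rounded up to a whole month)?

29 months

Option A: monthly rate = 17.5%/12 = 0.0145833; payment = 56,500 × 0.0145833 / (1 − (1+0.0145833)^−36) = $2,028.47.
Option B: monthly rate = 17%/12 = 0.0141667; payment = 56,500 × 0.0141667 / (1 − (1+0.0141667)^−36) = $2,014.38.
Monthly savings = $2,028.47 − $2,014.38 = $14.09.
Break-even = $400.00 / $14.09 = 28.39 → 29 months.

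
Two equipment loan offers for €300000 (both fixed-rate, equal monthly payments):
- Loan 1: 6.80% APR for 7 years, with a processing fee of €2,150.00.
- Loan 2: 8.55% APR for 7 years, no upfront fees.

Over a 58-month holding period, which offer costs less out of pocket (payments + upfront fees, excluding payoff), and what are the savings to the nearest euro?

Loan 1 by €12,928

Loan 1: at 6.80% the monthly rate is 0.0056667, so the payment is 300,000 × 0.0056667 / (1 − 1.0056667^−84) = €4,498.53.
Loan 2: at 8.55% the monthly rate is 0.0071250, so the payment is 300,000 × 0.0071250 / (1 − 1.0071250^−84) = €4,758.49.
Over 58 months: Loan 1 costs 58 × €4,498.53 + €2,150.00 = €263,064.74; Loan 2 costs 58 × €4,758.49 = €275,992.42.
Loan 1 is cheaper by €275,992.42 − €263,064.74 = €12,927.68.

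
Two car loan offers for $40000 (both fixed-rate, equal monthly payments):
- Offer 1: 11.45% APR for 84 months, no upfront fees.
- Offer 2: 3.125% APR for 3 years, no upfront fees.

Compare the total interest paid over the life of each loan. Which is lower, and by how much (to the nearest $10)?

Offer 2 by $16,370

Offer 1: monthly rate = 11.45%/12 = 0.0095417; payment = 40,000 × 0.0095417 / (1 − (1+0.0095417)^−84) = $694.40.
Total interest on Offer 1 = 84 × $694.40 − $40,000 = $18,329.60.
Offer 2: monthly rate = 3.125%/12 = 0.0026042; payment = 40,000 × 0.0026042 / (1 − (1+0.0026042)^−36) = $1,165.45.
Total interest on Offer 2 = 36 × $1,165.45 − $40,000 = $1,956.20.
Offer 2 is lower by $16,373.40.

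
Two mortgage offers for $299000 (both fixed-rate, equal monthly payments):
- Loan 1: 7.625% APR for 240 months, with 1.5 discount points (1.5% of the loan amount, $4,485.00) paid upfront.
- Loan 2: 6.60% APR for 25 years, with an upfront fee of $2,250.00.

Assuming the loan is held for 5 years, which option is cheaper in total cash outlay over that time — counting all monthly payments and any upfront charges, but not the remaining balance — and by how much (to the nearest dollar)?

Loan 2 by $25,877

Loan 1: at 7.625% the monthly rate is 0.0063542, so the payment is 299,000 × 0.0063542 / (1 − 1.0063542^−240) = $2,431.63.
Loan 2: monthly rate = 6.6%/12 = 0.0055000; payment = 299,000 × 0.0055000 / (1 − (1+0.0055000)^−300) = $2,037.59.
Over 60 months: Loan 1 costs 60 × $2,431.63 + $4,485.00 = $150,382.80; Loan 2 costs 60 × $2,037.59 + $2,250.00 = $124,505.40.
Loan 2 is cheaper by $150,382.80 − $124,505.40 = $25,877.40.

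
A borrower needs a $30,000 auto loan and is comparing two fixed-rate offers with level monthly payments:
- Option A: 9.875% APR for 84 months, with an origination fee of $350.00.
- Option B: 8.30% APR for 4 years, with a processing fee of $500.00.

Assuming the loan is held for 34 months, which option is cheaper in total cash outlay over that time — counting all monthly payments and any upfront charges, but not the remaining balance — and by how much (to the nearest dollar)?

Option A: monthly rate = 9.875%/12 = 0.0082292; payment = 30,000 × 0.0082292 / (1 − (1+0.0082292)^−84) = $496.10.
Option B: monthly rate = 8.3%/12 = 0.0069167; payment = 30,000 × 0.0069167 / (1 − (1+0.0069167)^−48) = $736.62.
Over 34 months: Option A costs 34 × $496.10 + $350.00 = $17,217.40; Option B costs 34 × $736.62 + $500.00 = $25,545.08.
Option A is cheaper by $25,545.08 − $17,217.40 = $8,327.68.

Option A by $8,328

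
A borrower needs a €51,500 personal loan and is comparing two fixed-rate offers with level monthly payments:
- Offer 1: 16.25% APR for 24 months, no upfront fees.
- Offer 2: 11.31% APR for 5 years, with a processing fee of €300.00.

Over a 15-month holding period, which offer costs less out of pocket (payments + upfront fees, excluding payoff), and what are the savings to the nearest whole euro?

Offer 1: at 16.25% the monthly rate is 0.0135417, so the payment is 51,500 × 0.0135417 / (1 − 1.0135417^−24) = €2,527.76.
Offer 2: at 11.31% the monthly rate is 0.0094250, so the payment is 51,500 × 0.0094250 / (1 − 1.0094250^−60) = €1,127.71.
Over 15 months: Offer 1 costs 15 × €2,527.76 = €37,916.40; Offer 2 costs 15 × €1,127.71 + €300.00 = €17,215.65.
Offer 2 is cheaper by €37,916.40 − €17,215.65 = €20,700.75.

Offer 2 by €20,701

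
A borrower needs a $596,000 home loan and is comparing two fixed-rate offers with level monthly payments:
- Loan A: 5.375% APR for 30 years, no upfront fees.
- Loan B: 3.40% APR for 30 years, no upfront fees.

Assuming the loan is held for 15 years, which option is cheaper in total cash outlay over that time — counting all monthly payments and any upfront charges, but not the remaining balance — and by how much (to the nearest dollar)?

Loan A: monthly rate = 5.375%/12 = 0.0044792; payment = 596,000 × 0.0044792 / (1 − (1+0.0044792)^−360) = $3,337.43.
Loan B: at 3.40% the monthly rate is 0.0028333, so the payment is 596,000 × 0.0028333 / (1 − 1.0028333^−360) = $2,643.15.
Over 180 months: Loan A costs 180 × $3,337.43 = $600,737.40; Loan B costs 180 × $2,643.15 = $475,767.00.
Loan B is cheaper by $600,737.40 − $475,767.00 = $124,970.40.

Loan B by $124,970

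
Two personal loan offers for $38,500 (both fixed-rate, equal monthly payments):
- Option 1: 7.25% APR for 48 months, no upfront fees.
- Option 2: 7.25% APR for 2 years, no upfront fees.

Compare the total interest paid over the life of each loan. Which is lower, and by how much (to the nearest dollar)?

Option 1: at 7.25% the monthly rate is 0.0060417, so the payment is 38,500 × 0.0060417 / (1 − 1.0060417^−48) = $926.40.
Total interest on Option 1 = 48 × $926.40 − $38,500 = $5,967.20.
Option 2: monthly rate = 7.25%/12 = 0.0060417; payment = 38,500 × 0.0060417 / (1 − (1+0.0060417)^−24) = $1,728.11.
Total interest on Option 2 = 24 × $1,728.11 − $38,500 = $2,974.64.
Option 2 is lower by $2,992.56.

Option 2 by $2,993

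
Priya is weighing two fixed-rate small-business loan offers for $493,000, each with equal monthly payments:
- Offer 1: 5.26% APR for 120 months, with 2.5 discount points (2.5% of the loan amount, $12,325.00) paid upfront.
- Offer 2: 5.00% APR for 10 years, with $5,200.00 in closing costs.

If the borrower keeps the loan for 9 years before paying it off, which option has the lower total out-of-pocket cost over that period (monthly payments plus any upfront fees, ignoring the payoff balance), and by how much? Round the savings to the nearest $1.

Offer 1: monthly rate = 5.26%/12 = 0.0043833; payment = 493,000 × 0.0043833 / (1 − (1+0.0043833)^−120) = $5,291.91.
Offer 2: monthly rate = 5%/12 = 0.0041667; payment = 493,000 × 0.0041667 / (1 − (1+0.0041667)^−120) = $5,229.03.
Over 108 months: Offer 1 costs 108 × $5,291.91 + $12,325.00 = $583,851.28; Offer 2 costs 108 × $5,229.03 + $5,200.00 = $569,935.24.
Offer 2 is cheaper by $583,851.28 − $569,935.24 = $13,916.04.

Offer 2 by $13,916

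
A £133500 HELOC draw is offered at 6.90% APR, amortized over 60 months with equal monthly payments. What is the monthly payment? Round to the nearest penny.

£2,637.17

Monthly rate = 6.9%/12 = 0.0057500; payment = 133,500 × 0.0057500 / (1 − (1+0.0057500)^−60) = £2,637.17.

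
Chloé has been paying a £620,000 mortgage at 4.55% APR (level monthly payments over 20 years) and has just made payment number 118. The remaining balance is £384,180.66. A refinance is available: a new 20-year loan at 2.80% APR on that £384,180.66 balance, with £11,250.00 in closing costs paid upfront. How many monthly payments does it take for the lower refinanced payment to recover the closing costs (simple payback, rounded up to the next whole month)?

Current payment = 620,000 × 4.55%/12 / (1 − (1+0.0037917)^−240) = £3,939.18.
Refinanced payment = 384,180.66 × 0.0023333 / (1 − (1+0.0023333)^−240) = £2,092.40.
Monthly savings = £3,939.18 − £2,092.40 = £1,846.78.
Break-even = £11,250.00 / £1,846.78 = 6.09 → 7 months.

7 months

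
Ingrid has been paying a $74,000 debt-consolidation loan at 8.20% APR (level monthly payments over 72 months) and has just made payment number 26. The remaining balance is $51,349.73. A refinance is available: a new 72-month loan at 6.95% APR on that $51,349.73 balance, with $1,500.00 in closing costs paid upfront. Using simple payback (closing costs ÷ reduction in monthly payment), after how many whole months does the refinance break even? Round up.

4 months

Current payment = 74,000 × 8.2%/12 / (1 − (1+0.0068333)^−72) = $1,304.70.
Refinanced payment = 51,349.73 × 0.0057917 / (1 − (1+0.0057917)^−72) = $874.23.
Monthly savings = $1,304.70 − $874.23 = $430.47.
Break-even = $1,500.00 / $430.47 = 3.48 → 4 months.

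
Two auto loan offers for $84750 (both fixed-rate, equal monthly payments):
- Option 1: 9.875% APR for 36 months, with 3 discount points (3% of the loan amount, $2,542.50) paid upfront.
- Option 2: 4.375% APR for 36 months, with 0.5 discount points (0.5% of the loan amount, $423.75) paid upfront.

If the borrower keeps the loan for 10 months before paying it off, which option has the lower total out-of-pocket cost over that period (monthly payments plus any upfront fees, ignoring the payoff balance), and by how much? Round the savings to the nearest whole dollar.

Option 2 by $4,252

Option 1: monthly rate = 9.875%/12 = 0.0082292; payment = 84,750 × 0.0082292 / (1 − (1+0.0082292)^−36) = $2,729.67.
Option 2: monthly rate = 4.375%/12 = 0.0036458; payment = 84,750 × 0.0036458 / (1 − (1+0.0036458)^−36) = $2,516.32.
Over 10 months: Option 1 costs 10 × $2,729.67 + $2,542.50 = $29,839.20; Option 2 costs 10 × $2,516.32 + $423.75 = $25,586.95.
Option 2 is cheaper by $29,839.20 − $25,586.95 = $4,252.25.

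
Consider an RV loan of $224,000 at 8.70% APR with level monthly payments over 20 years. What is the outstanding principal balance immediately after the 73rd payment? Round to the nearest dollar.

With monthly rate i = 8.7%/12 = 0.0072500, the balance after k of n payments is P · [(1+i)^n − (1+i)^k] / [(1+i)^n − 1].
(1+0.0072500)^240 = 5.66169219 and (1+0.0072500)^73 = 1.69442033, so the balance is 224,000 × (5.66169219 − 1.69442033) / (5.66169219 − 1) = $190,632.26.

$190,632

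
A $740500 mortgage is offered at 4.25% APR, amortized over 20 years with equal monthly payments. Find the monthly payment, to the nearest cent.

At 4.25% the monthly rate is 0.0035417, so the payment is 740,500 × 0.0035417 / (1 − 1.0035417^−240) = $4,585.43.

$4,585.43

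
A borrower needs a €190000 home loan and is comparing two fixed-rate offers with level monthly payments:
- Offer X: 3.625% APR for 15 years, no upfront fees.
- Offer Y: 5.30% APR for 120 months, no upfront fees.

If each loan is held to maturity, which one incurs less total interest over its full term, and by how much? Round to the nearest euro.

Offer Y by €1,408

Offer X: monthly rate = 3.625%/12 = 0.0030208; payment = 190,000 × 0.0030208 / (1 − (1+0.0030208)^−180) = €1,369.97.
Total interest on Offer X = 180 × €1,369.97 − €190,000 = €56,594.60.
Offer Y: at 5.30% the monthly rate is 0.0044167, so the payment is 190,000 × 0.0044167 / (1 − 1.0044167^−120) = €2,043.22.
Total interest on Offer Y = 120 × €2,043.22 − €190,000 = €55,186.40.
Offer Y is lower by €1,408.20.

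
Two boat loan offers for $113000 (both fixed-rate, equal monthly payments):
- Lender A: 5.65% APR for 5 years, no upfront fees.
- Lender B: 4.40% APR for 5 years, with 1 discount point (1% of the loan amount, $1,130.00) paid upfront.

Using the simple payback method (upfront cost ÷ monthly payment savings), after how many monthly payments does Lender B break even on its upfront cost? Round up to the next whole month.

Lender A: at 5.65% the monthly rate is 0.0047083, so the payment is 113,000 × 0.0047083 / (1 − 1.0047083^−60) = $2,166.26.
Lender B: at 4.40% the monthly rate is 0.0036667, so the payment is 113,000 × 0.0036667 / (1 − 1.0036667^−60) = $2,101.53.
Monthly savings = $2,166.26 − $2,101.53 = $64.73.
Break-even = $1,130.00 / $64.73 = 17.46 → 18 months.

18 months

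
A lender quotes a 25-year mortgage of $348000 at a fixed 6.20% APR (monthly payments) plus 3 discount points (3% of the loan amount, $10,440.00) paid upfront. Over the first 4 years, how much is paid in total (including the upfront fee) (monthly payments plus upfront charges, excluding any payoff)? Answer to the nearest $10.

Monthly rate = 6.2%/12 = 0.0051667; payment = 348,000 × 0.0051667 / (1 − (1+0.0051667)^−300) = $2,284.91.
Total outlay = 48 × $2,284.91 + $10,440.00 = $120,115.68.

$120,120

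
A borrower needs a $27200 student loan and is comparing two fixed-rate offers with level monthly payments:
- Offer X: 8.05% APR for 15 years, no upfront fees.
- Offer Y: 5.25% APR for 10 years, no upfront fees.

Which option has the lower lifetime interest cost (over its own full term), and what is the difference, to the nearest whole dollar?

Offer X: monthly rate = 8.05%/12 = 0.0067083; payment = 27,200 × 0.0067083 / (1 − (1+0.0067083)^−180) = $260.72.
Total interest on Offer X = 180 × $260.72 − $27,200 = $19,729.60.
Offer Y: at 5.25% the monthly rate is 0.0043750, so the payment is 27,200 × 0.0043750 / (1 − 1.0043750^−120) = $291.83.
Total interest on Offer Y = 120 × $291.83 − $27,200 = $7,819.60.
Offer Y is lower by $11,910.00.

Offer Y by $11,910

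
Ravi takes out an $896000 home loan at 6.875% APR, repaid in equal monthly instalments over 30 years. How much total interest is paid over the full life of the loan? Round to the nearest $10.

At 6.875% the monthly rate is 0.0057292, so the payment is 896,000 × 0.0057292 / (1 − 1.0057292^−360) = $5,886.08.
Total paid = 360 × $5,886.08 = $2,118,988.80; interest = $2,118,988.80 − $896,000 = $1,222,988.80.

$1,222,990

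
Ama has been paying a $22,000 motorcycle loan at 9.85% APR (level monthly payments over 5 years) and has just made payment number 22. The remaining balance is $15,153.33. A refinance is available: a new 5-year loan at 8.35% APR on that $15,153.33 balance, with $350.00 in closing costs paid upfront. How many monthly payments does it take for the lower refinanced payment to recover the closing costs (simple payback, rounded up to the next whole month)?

Current payment = 22,000 × 9.85%/12 / (1 − (1+0.0082083)^−60) = $465.81.
Refinanced payment = 15,153.33 × 0.0069583 / (1 − (1+0.0069583)^−60) = $309.80.
Monthly savings = $465.81 − $309.80 = $156.01.
Break-even = $350.00 / $156.01 = 2.24 → 3 months.

3 months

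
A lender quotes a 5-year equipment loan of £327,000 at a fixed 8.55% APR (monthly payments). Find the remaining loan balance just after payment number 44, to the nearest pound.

With monthly rate i = 8.55%/12 = 0.0071250, the balance after k of n payments is P · [(1+i)^n − (1+i)^k] / [(1+i)^n − 1].
(1+0.0071250)^60 = 1.53109662 and (1+0.0071250)^44 = 1.36668546, so the balance is 327,000 × (1.53109662 − 1.36668546) / (1.53109662 − 1) = £101,229.14.

£101,229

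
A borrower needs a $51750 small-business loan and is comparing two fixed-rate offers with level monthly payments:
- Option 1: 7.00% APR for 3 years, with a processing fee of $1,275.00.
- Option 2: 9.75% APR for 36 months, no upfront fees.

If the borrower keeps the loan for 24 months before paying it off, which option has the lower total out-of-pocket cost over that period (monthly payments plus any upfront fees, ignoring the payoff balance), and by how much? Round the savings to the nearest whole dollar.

Option 1 by $306

Option 1: at 7.00% the monthly rate is 0.0058333, so the payment is 51,750 × 0.0058333 / (1 − 1.0058333^−36) = $1,597.89.
Option 2: at 9.75% the monthly rate is 0.0081250, so the payment is 51,750 × 0.0081250 / (1 − 1.0081250^−36) = $1,663.76.
Over 24 months: Option 1 costs 24 × $1,597.89 + $1,275.00 = $39,624.36; Option 2 costs 24 × $1,663.76 = $39,930.24.
Option 1 is cheaper by $39,930.24 − $39,624.36 = $305.88.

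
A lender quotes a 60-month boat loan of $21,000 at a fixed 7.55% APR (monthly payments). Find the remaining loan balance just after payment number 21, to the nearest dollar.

With monthly rate i = 7.55%/12 = 0.0062917, the balance after k of n payments is P · [(1+i)^n − (1+i)^k] / [(1+i)^n − 1].
(1+0.0062917)^60 = 1.45690949 and (1+0.0062917)^21 = 1.14077869, so the balance is 21,000 × (1.45690949 − 1.14077869) / (1.45690949 − 1) = $14,529.68.

$14,530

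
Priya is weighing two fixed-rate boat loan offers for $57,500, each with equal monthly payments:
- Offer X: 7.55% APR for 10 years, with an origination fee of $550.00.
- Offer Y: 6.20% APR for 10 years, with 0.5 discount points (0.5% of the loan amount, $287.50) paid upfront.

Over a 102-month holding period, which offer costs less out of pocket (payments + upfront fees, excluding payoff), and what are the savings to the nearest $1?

Offer X: monthly rate = 7.55%/12 = 0.0062917; payment = 57,500 × 0.0062917 / (1 − (1+0.0062917)^−120) = $684.04.
Offer Y: monthly rate = 6.2%/12 = 0.0051667; payment = 57,500 × 0.0051667 / (1 − (1+0.0051667)^−120) = $644.16.
Over 102 months: Offer X costs 102 × $684.04 + $550.00 = $70,322.08; Offer Y costs 102 × $644.16 + $287.50 = $65,991.82.
Offer Y is cheaper by $70,322.08 − $65,991.82 = $4,330.26.

Offer Y by $4,330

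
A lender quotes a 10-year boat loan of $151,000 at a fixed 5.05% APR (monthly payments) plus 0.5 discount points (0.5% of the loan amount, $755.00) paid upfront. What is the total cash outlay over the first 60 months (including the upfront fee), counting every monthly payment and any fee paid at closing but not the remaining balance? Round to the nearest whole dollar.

$97,072

At 5.05% the monthly rate is 0.0042083, so the payment is 151,000 × 0.0042083 / (1 − 1.0042083^−120) = $1,605.28.
Total outlay = 60 × $1,605.28 + $755.00 = $97,071.80.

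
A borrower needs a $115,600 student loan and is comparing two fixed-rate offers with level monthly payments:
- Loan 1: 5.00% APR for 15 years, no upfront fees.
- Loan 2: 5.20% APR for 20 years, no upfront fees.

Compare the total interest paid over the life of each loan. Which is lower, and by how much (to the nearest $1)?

Loan 1: monthly rate = 5%/12 = 0.0041667; payment = 115,600 × 0.0041667 / (1 − (1+0.0041667)^−180) = $914.16.
Total interest on Loan 1 = 180 × $914.16 − $115,600 = $48,948.80.
Loan 2: monthly rate = 5.2%/12 = 0.0043333; payment = 115,600 × 0.0043333 / (1 − (1+0.0043333)^−240) = $775.74.
Total interest on Loan 2 = 240 × $775.74 − $115,600 = $70,577.60.
Loan 1 is lower by $21,628.80.

Loan 1 by $21,629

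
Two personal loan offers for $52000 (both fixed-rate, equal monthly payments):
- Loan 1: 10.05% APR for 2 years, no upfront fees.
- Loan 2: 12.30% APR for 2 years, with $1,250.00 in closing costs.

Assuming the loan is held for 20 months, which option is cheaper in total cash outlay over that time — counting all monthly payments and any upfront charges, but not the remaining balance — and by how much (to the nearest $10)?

Loan 1: monthly rate = 10.05%/12 = 0.0083750; payment = 52,000 × 0.0083750 / (1 − (1+0.0083750)^−24) = $2,400.74.
Loan 2: at 12.30% the monthly rate is 0.0102500, so the payment is 52,000 × 0.0102500 / (1 − 1.0102500^−24) = $2,455.11.
Over 20 months: Loan 1 costs 20 × $2,400.74 = $48,014.80; Loan 2 costs 20 × $2,455.11 + $1,250.00 = $50,352.20.
Loan 1 is cheaper by $50,352.20 − $48,014.80 = $2,337.40.

Loan 1 by $2,340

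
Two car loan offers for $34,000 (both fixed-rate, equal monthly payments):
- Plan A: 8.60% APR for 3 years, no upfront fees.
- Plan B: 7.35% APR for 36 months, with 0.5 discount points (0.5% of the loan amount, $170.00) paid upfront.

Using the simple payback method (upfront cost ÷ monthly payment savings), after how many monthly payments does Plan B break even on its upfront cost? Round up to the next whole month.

9 months

Plan A: at 8.60% the monthly rate is 0.0071667, so the payment is 34,000 × 0.0071667 / (1 − 1.0071667^−36) = $1,074.87.
Plan B: monthly rate = 7.35%/12 = 0.0061250; payment = 34,000 × 0.0061250 / (1 − (1+0.0061250)^−36) = $1,055.27.
Monthly savings = $1,074.87 − $1,055.27 = $19.60.
Break-even = $170.00 / $19.60 = 8.67 → 9 months.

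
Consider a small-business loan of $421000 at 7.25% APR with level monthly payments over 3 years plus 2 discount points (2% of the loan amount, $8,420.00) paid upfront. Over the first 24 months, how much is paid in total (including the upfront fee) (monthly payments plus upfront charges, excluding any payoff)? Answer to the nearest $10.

Monthly rate = 7.25%/12 = 0.0060417; payment = 421,000 × 0.0060417 / (1 − (1+0.0060417)^−36) = $13,047.43.
Total outlay = 24 × $13,047.43 + $8,420.00 = $321,558.32.

$321,560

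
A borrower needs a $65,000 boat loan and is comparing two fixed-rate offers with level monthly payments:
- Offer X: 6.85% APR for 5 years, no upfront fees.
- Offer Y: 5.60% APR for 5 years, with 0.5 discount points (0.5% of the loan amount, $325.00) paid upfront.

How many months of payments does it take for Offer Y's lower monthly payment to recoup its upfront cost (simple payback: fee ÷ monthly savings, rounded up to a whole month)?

Offer X: monthly rate = 6.85%/12 = 0.0057083; payment = 65,000 × 0.0057083 / (1 − (1+0.0057083)^−60) = $1,282.48.
Offer Y: at 5.60% the monthly rate is 0.0046667, so the payment is 65,000 × 0.0046667 / (1 − 1.0046667^−60) = $1,244.58.
Monthly savings = $1,282.48 − $1,244.58 = $37.90.
Break-even = $325.00 / $37.90 = 8.58 → 9 months.

9 months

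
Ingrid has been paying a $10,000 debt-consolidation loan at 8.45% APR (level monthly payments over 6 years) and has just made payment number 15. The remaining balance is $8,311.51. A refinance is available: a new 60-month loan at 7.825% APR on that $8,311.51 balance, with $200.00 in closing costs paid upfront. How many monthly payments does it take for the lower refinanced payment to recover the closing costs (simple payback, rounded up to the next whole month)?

Current payment = 10,000 × 8.45%/12 / (1 − (1+0.0070417)^−72) = $177.54.
Refinanced payment = 8,311.51 × 0.0065208 / (1 − (1+0.0065208)^−60) = $167.83.
Monthly savings = $177.54 − $167.83 = $9.71.
Break-even = $200.00 / $9.71 = 20.60 → 21 months.

21 months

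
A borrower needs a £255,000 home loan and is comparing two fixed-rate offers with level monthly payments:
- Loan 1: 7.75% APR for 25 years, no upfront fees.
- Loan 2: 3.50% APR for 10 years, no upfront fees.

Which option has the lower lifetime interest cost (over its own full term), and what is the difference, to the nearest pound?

Loan 1: at 7.75% the monthly rate is 0.0064583, so the payment is 255,000 × 0.0064583 / (1 − 1.0064583^−300) = £1,926.09.
Total interest on Loan 1 = 300 × £1,926.09 − £255,000 = £322,827.00.
Loan 2: at 3.50% the monthly rate is 0.0029167, so the payment is 255,000 × 0.0029167 / (1 − 1.0029167^−120) = £2,521.59.
Total interest on Loan 2 = 120 × £2,521.59 − £255,000 = £47,590.80.
Loan 2 is lower by £275,236.20.

Loan 2 by £275,236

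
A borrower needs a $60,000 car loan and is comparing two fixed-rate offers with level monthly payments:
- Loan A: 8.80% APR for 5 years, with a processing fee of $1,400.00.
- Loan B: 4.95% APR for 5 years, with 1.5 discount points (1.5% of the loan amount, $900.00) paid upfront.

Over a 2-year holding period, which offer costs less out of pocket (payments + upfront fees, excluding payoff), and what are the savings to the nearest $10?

Loan A: monthly rate = 8.8%/12 = 0.0073333; payment = 60,000 × 0.0073333 / (1 − (1+0.0073333)^−60) = $1,239.69.
Loan B: at 4.95% the monthly rate is 0.0041250, so the payment is 60,000 × 0.0041250 / (1 − 1.0041250^−60) = $1,130.90.
Over 24 months: Loan A costs 24 × $1,239.69 + $1,400.00 = $31,152.56; Loan B costs 24 × $1,130.90 + $900.00 = $28,041.60.
Loan B is cheaper by $31,152.56 − $28,041.60 = $3,110.96.

Loan B by $3,110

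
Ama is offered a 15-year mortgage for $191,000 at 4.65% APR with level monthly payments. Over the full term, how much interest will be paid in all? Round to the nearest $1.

$74,648

Monthly rate = 4.65%/12 = 0.0038750; payment = 191,000 × 0.0038750 / (1 − (1+0.0038750)^−180) = $1,475.82.
Total paid = 180 × $1,475.82 = $265,647.60; interest = $265,647.60 − $191,000 = $74,647.60.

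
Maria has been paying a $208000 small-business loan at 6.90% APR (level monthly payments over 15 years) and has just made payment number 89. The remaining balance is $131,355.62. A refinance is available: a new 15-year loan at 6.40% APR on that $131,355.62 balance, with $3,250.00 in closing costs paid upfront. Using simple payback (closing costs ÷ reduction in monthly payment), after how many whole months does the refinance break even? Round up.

Current payment = 208,000 × 6.9%/12 / (1 − (1+0.0057500)^−180) = $1,857.95.
Refinanced payment = 131,355.62 × 0.0053333 / (1 − (1+0.0053333)^−180) = $1,137.04.
Monthly savings = $1,857.95 − $1,137.04 = $720.91.
Break-even = $3,250.00 / $720.91 = 4.51 → 5 months.

5 months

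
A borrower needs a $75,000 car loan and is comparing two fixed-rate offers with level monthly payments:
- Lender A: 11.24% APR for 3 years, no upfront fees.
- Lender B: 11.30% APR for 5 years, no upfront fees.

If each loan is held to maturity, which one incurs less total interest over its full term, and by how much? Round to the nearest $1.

Lender A: at 11.24% the monthly rate is 0.0093667, so the payment is 75,000 × 0.0093667 / (1 − 1.0093667^−36) = $2,463.94.
Total interest on Lender A = 36 × $2,463.94 − $75,000 = $13,701.84.
Lender B: monthly rate = 11.3%/12 = 0.0094167; payment = 75,000 × 0.0094167 / (1 − (1+0.0094167)^−60) = $1,641.93.
Total interest on Lender B = 60 × $1,641.93 − $75,000 = $23,515.80.
Lender A is lower by $9,813.96.

Lender A by $9,814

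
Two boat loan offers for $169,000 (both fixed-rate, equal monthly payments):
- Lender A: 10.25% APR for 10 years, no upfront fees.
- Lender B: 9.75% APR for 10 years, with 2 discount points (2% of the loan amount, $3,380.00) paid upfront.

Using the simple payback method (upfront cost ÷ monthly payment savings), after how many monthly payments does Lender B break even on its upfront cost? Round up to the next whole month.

Lender A: at 10.25% the monthly rate is 0.0085417, so the payment is 169,000 × 0.0085417 / (1 − 1.0085417^−120) = $2,256.81.
Lender B: at 9.75% the monthly rate is 0.0081250, so the payment is 169,000 × 0.0081250 / (1 − 1.0081250^−120) = $2,210.02.
Monthly savings = $2,256.81 − $2,210.02 = $46.79.
Break-even = $3,380.00 / $46.79 = 72.24 → 73 months.

73 months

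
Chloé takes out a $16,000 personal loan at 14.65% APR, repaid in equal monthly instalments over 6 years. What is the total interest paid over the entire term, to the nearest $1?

Monthly rate = 14.65%/12 = 0.0122083; payment = 16,000 × 0.0122083 / (1 − (1+0.0122083)^−72) = $335.29.
Total paid = 72 × $335.29 = $24,140.88; interest = $24,140.88 − $16,000 = $8,140.88.

$8,141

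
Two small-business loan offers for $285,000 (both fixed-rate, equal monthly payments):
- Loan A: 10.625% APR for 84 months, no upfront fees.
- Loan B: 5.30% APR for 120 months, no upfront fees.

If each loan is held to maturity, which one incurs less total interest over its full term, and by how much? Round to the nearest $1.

Loan B by $37,426

Loan A: monthly rate = 10.625%/12 = 0.0088542; payment = 285,000 × 0.0088542 / (1 − (1+0.0088542)^−84) = $4,823.88.
Total interest on Loan A = 84 × $4,823.88 − $285,000 = $120,205.92.
Loan B: at 5.30% the monthly rate is 0.0044167, so the payment is 285,000 × 0.0044167 / (1 − 1.0044167^−120) = $3,064.83.
Total interest on Loan B = 120 × $3,064.83 − $285,000 = $82,779.60.
Loan B is lower by $37,426.32.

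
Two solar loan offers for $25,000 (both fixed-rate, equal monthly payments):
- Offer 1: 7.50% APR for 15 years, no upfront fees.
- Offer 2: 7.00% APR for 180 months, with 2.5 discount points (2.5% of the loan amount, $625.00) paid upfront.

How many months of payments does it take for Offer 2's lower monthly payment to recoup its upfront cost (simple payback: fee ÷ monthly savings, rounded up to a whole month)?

Offer 1: at 7.50% the monthly rate is 0.0062500, so the payment is 25,000 × 0.0062500 / (1 − 1.0062500^−180) = $231.75.
Offer 2: at 7.00% the monthly rate is 0.0058333, so the payment is 25,000 × 0.0058333 / (1 − 1.0058333^−180) = $224.71.
Monthly savings = $231.75 − $224.71 = $7.04.
Break-even = $625.00 / $7.04 = 88.78 → 89 months.

89 months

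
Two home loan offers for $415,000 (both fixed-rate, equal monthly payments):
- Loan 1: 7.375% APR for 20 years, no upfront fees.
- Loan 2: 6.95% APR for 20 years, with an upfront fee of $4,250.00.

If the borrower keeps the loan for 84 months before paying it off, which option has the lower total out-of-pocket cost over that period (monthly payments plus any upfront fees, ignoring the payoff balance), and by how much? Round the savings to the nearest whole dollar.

Loan 1: at 7.375% the monthly rate is 0.0061458, so the payment is 415,000 × 0.0061458 / (1 − 1.0061458^−240) = $3,311.56.
Loan 2: at 6.95% the monthly rate is 0.0057917, so the payment is 415,000 × 0.0057917 / (1 − 1.0057917^−240) = $3,205.05.
Over 84 months: Loan 1 costs 84 × $3,311.56 = $278,171.04; Loan 2 costs 84 × $3,205.05 + $4,250.00 = $273,474.20.
Loan 2 is cheaper by $278,171.04 − $273,474.20 = $4,696.84.

Loan 2 by $4,697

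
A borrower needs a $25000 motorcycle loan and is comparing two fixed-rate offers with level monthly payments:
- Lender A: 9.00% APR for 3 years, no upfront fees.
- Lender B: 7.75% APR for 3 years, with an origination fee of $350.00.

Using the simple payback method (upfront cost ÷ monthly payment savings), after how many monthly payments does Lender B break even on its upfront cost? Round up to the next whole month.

Lender A: at 9.00% the monthly rate is 0.0075000, so the payment is 25,000 × 0.0075000 / (1 − 1.0075000^−36) = $794.99.
Lender B: at 7.75% the monthly rate is 0.0064583, so the payment is 25,000 × 0.0064583 / (1 − 1.0064583^−36) = $780.53.
Monthly savings = $794.99 − $780.53 = $14.46.
Break-even = $350.00 / $14.46 = 24.20 → 25 months.

25 months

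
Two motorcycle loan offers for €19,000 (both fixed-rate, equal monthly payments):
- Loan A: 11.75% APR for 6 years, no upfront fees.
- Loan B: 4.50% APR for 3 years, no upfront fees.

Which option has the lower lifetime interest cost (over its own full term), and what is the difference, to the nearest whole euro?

Loan A: monthly rate = 11.75%/12 = 0.0097917; payment = 19,000 × 0.0097917 / (1 − (1+0.0097917)^−72) = €368.99.
Total interest on Loan A = 72 × €368.99 − €19,000 = €7,567.28.
Loan B: monthly rate = 4.5%/12 = 0.0037500; payment = 19,000 × 0.0037500 / (1 − (1+0.0037500)^−36) = €565.19.
Total interest on Loan B = 36 × €565.19 − €19,000 = €1,346.84.
Loan B is lower by €6,220.44.

Loan B by €6,220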